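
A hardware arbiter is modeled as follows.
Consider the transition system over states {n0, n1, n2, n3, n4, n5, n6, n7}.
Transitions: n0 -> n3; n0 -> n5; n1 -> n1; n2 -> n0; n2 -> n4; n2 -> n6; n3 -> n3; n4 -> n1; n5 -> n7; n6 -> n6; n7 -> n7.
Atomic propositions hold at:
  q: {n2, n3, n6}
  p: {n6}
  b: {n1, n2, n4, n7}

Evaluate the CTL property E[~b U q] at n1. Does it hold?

Sat(~b) = {n0, n3, n5, n6}
E[~b U q]: least fixpoint, start Z0 = Sat(q) = {n2, n3, n6}, add states in Sat(~b) with some successor in Z. Z1 = {n0, n2, n3, n6}; fixed.
Sat(E[~b U q]) = {n0, n2, n3, n6}
n1 ∉ Sat(E[~b U q]) = {n0, n2, n3, n6}, so the formula does not hold at n1.

No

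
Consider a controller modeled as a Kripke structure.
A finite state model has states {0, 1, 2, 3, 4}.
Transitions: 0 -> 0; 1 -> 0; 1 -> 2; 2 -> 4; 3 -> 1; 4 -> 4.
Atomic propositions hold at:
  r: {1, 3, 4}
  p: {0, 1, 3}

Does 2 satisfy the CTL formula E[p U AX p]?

Sat(AX p) = {s : every successor in {0, 1, 3}} = {0, 3}
E[p U AX p]: least fixpoint, start Z0 = Sat(AX p) = {0, 3}, add states in Sat(p) with some successor in Z. Z1 = {0, 1, 3}; fixed.
Sat(E[p U AX p]) = {0, 1, 3}
2 ∉ Sat(E[p U AX p]) = {0, 1, 3}, so the formula does not hold at 2.

No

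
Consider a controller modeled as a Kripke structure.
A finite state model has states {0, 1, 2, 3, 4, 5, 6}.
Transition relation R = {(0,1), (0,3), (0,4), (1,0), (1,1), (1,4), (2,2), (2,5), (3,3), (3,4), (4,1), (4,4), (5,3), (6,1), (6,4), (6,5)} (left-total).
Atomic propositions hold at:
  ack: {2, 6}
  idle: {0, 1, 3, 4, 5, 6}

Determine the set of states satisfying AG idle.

AG idle: greatest fixpoint, start Z0 = {0, 1, 3, 4, 5, 6}, keep only states in Sat with every successor in Z. Already a fixed point.
Sat(AG idle) = {0, 1, 3, 4, 5, 6}

{0, 1, 3, 4, 5, 6}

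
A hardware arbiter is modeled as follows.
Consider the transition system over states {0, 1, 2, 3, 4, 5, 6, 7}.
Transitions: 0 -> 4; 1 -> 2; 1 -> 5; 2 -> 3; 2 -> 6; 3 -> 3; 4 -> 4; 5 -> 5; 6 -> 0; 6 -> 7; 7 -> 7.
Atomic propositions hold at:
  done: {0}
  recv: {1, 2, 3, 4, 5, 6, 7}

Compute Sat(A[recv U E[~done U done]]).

Sat(~done) = {1, 2, 3, 4, 5, 6, 7}
E[~done U done]: least fixpoint, start Z0 = Sat(done) = {0}, add states in Sat(~done) with some successor in Z. Z1 = {0, 6}; Z2 = {0, 2, 6}; Z3 = {0, 1, 2, 6}; fixed.
Sat(E[~done U done]) = {0, 1, 2, 6}
A[recv U E[~done U done]]: least fixpoint, start Z0 = Sat(E[~done U done]) = {0, 1, 2, 6}, add states in Sat(recv) with every successor in Z. Already a fixed point.
Sat(A[recv U E[~done U done]]) = {0, 1, 2, 6}

{0, 1, 2, 6}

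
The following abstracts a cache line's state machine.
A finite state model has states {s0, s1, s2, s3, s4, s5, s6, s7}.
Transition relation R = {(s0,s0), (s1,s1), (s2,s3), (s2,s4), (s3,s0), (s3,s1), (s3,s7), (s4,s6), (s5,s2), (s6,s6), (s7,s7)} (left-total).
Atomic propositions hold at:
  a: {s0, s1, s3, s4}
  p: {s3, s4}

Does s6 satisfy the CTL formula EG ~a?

Yes

Sat(~a) = {s2, s5, s6, s7}
EG ~a: greatest fixpoint, start Z0 = {s2, s5, s6, s7}, keep only states in Sat with some successor in Z. Z1 = {s5, s6, s7}; Z2 = {s6, s7}; fixed.
Sat(EG ~a) = {s6, s7}
s6 ∈ Sat(EG ~a) = {s6, s7}, so the formula holds at s6.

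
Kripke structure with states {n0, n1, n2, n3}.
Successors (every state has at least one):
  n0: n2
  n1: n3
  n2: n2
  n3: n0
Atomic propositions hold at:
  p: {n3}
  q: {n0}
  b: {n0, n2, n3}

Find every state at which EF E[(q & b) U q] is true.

Sat(q & b) = {n0}
E[(q & b) U q]: least fixpoint, start Z0 = Sat(q) = {n0}, add states in Sat(q & b) with some successor in Z. Already a fixed point.
Sat(E[(q & b) U q]) = {n0}
EF E[(q & b) U q]: least fixpoint, start Z0 = {n0}, add states with some successor in Z. Z1 = {n0, n3}; Z2 = {n0, n1, n3}; fixed.
Sat(EF E[(q & b) U q]) = {n0, n1, n3}

{n0, n1, n3}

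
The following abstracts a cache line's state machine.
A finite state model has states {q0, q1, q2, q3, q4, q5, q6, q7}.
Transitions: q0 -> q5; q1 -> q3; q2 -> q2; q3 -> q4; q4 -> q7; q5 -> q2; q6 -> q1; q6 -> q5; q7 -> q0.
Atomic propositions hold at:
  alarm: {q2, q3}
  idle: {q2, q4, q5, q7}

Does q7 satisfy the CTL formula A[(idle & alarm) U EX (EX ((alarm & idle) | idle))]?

Yes

Sat(idle & alarm) = {q2}
Sat(alarm & idle) = {q2}
Sat((alarm & idle) | idle) = {q2, q4, q5, q7}
Sat(EX ((alarm & idle) | idle)) = {s : some successor in {q2, q4, q5, q7}} = {q0, q2, q3, q4, q5, q6}
Sat(EX (EX ((alarm & idle) | idle))) = {s : some successor in {q0, q2, q3, q4, q5, q6}} = {q0, q1, q2, q3, q5, q6, q7}
A[(idle & alarm) U EX (EX ((alarm & idle) | idle))]: least fixpoint, start Z0 = Sat(EX (EX ((alarm & idle) | idle))) = {q0, q1, q2, q3, q5, q6, q7}, add states in Sat(idle & alarm) with every successor in Z. Already a fixed point.
Sat(A[(idle & alarm) U EX (EX ((alarm & idle) | idle))]) = {q0, q1, q2, q3, q5, q6, q7}
q7 ∈ Sat(A[(idle & alarm) U EX (EX ((alarm & idle) | idle))]) = {q0, q1, q2, q3, q5, q6, q7}, so the formula holds at q7.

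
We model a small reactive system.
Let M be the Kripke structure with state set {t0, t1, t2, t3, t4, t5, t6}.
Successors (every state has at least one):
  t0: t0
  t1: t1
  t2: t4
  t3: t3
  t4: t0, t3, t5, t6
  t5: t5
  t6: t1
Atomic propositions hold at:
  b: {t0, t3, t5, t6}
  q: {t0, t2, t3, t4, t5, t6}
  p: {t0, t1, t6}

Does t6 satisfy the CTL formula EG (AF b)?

No

AF b: least fixpoint, start Z0 = {t0, t3, t5, t6}, add states with every successor in Z. Z1 = {t0, t3, t4, t5, t6}; Z2 = {t0, t2, t3, t4, t5, t6}; fixed.
Sat(AF b) = {t0, t2, t3, t4, t5, t6}
EG (AF b): greatest fixpoint, start Z0 = {t0, t2, t3, t4, t5, t6}, keep only states in Sat with some successor in Z. Z1 = {t0, t2, t3, t4, t5}; fixed.
Sat(EG (AF b)) = {t0, t2, t3, t4, t5}
t6 ∉ Sat(EG (AF b)) = {t0, t2, t3, t4, t5}, so the formula does not hold at t6.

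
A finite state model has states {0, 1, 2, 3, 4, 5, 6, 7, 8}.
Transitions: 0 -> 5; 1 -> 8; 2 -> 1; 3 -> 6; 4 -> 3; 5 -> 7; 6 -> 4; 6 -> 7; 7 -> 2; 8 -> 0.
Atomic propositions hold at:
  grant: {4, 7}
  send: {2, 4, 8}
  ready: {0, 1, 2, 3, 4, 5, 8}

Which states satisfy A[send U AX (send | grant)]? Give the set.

Sat(send | grant) = {2, 4, 7, 8}
Sat(AX (send | grant)) = {s : every successor in {2, 4, 7, 8}} = {1, 5, 6, 7}
A[send U AX (send | grant)]: least fixpoint, start Z0 = Sat(AX (send | grant)) = {1, 5, 6, 7}, add states in Sat(send) with every successor in Z. Z1 = {1, 2, 5, 6, 7}; fixed.
Sat(A[send U AX (send | grant)]) = {1, 2, 5, 6, 7}

{1, 2, 5, 6, 7}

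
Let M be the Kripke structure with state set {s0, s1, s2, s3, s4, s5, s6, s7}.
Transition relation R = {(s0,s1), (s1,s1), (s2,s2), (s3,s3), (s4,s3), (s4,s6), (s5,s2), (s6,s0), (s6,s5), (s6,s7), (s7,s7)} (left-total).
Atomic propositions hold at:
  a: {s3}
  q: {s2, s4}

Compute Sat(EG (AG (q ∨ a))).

Sat(q ∨ a) = {s2, s3, s4}
AG (q ∨ a): greatest fixpoint, start Z0 = {s2, s3, s4}, keep only states in Sat with every successor in Z. Z1 = {s2, s3}; fixed.
Sat(AG (q ∨ a)) = {s2, s3}
EG (AG (q ∨ a)): greatest fixpoint, start Z0 = {s2, s3}, keep only states in Sat with some successor in Z. Already a fixed point.
Sat(EG (AG (q ∨ a))) = {s2, s3}

{s2, s3}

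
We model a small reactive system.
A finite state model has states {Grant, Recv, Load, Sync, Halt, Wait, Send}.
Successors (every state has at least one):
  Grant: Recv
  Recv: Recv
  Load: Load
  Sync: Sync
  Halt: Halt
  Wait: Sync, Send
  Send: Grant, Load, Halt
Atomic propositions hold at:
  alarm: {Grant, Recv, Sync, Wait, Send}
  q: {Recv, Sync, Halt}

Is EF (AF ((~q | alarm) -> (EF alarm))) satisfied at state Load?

No

Sat(~q) = {Grant, Load, Wait, Send}
Sat(~q | alarm) = {Grant, Recv, Load, Sync, Wait, Send}
EF alarm: least fixpoint, start Z0 = {Grant, Recv, Sync, Wait, Send}, add states with some successor in Z. Already a fixed point.
Sat(EF alarm) = {Grant, Recv, Sync, Wait, Send}
Sat((~q | alarm) -> (EF alarm)) = {Grant, Recv, Sync, Halt, Wait, Send}
AF ((~q | alarm) -> (EF alarm)): least fixpoint, start Z0 = {Grant, Recv, Sync, Halt, Wait, Send}, add states with every successor in Z. Already a fixed point.
Sat(AF ((~q | alarm) -> (EF alarm))) = {Grant, Recv, Sync, Halt, Wait, Send}
EF (AF ((~q | alarm) -> (EF alarm))): least fixpoint, start Z0 = {Grant, Recv, Sync, Halt, Wait, Send}, add states with some successor in Z. Already a fixed point.
Sat(EF (AF ((~q | alarm) -> (EF alarm)))) = {Grant, Recv, Sync, Halt, Wait, Send}
Load ∉ Sat(EF (AF ((~q | alarm) -> (EF alarm)))) = {Grant, Recv, Sync, Halt, Wait, Send}, so the formula does not hold at Load.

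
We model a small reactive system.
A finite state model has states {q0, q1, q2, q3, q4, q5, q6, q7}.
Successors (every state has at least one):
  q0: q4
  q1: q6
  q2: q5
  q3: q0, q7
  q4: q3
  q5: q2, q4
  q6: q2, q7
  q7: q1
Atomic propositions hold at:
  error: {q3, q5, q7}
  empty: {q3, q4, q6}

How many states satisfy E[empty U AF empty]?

6

AF empty: least fixpoint, start Z0 = {q3, q4, q6}, add states with every successor in Z. Z1 = {q0, q1, q3, q4, q6}; Z2 = {q0, q1, q3, q4, q6, q7}; fixed.
Sat(AF empty) = {q0, q1, q3, q4, q6, q7}
E[empty U AF empty]: least fixpoint, start Z0 = Sat(AF empty) = {q0, q1, q3, q4, q6, q7}, add states in Sat(empty) with some successor in Z. Already a fixed point.
Sat(E[empty U AF empty]) = {q0, q1, q3, q4, q6, q7}
|Sat(E[empty U AF empty])| = |{q0, q1, q3, q4, q6, q7}| = 6.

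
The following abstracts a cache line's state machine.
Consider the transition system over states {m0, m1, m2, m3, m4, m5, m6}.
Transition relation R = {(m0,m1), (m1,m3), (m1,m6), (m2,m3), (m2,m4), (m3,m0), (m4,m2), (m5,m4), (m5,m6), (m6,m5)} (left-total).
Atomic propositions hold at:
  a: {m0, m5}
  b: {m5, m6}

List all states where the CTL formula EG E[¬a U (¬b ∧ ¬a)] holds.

Sat(¬a) = {m1, m2, m3, m4, m6}
Sat(¬b) = {m0, m1, m2, m3, m4}
Sat(¬b ∧ ¬a) = {m1, m2, m3, m4}
E[¬a U (¬b ∧ ¬a)]: least fixpoint, start Z0 = Sat((¬b ∧ ¬a)) = {m1, m2, m3, m4}, add states in Sat(¬a) with some successor in Z. Already a fixed point.
Sat(E[¬a U (¬b ∧ ¬a)]) = {m1, m2, m3, m4}
EG E[¬a U (¬b ∧ ¬a)]: greatest fixpoint, start Z0 = {m1, m2, m3, m4}, keep only states in Sat with some successor in Z. Z1 = {m1, m2, m4}; Z2 = {m2, m4}; fixed.
Sat(EG E[¬a U (¬b ∧ ¬a)]) = {m2, m4}

{m2, m4}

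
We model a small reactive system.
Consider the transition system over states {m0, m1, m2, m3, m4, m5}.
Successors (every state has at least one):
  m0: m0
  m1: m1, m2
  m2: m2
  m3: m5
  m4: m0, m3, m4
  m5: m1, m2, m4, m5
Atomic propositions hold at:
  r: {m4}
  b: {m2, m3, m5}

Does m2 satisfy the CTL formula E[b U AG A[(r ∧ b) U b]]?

Yes

Sat(r ∧ b) = ∅
A[(r ∧ b) U b]: least fixpoint, start Z0 = Sat(b) = {m2, m3, m5}, add states in Sat(r ∧ b) with every successor in Z. Already a fixed point.
Sat(A[(r ∧ b) U b]) = {m2, m3, m5}
AG A[(r ∧ b) U b]: greatest fixpoint, start Z0 = {m2, m3, m5}, keep only states in Sat with every successor in Z. Z1 = {m2, m3}; Z2 = {m2}; fixed.
Sat(AG A[(r ∧ b) U b]) = {m2}
E[b U AG A[(r ∧ b) U b]]: least fixpoint, start Z0 = Sat(AG A[(r ∧ b) U b]) = {m2}, add states in Sat(b) with some successor in Z. Z1 = {m2, m5}; Z2 = {m2, m3, m5}; fixed.
Sat(E[b U AG A[(r ∧ b) U b]]) = {m2, m3, m5}
m2 ∈ Sat(E[b U AG A[(r ∧ b) U b]]) = {m2, m3, m5}, so the formula holds at m2.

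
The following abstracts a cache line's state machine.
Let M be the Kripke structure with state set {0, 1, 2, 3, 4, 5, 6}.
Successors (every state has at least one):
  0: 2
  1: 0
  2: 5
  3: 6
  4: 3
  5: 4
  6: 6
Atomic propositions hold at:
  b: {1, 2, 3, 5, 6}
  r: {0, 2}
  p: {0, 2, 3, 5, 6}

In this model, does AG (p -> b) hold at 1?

Sat(p -> b) = {1, 2, 3, 4, 5, 6}
AG (p -> b): greatest fixpoint, start Z0 = {1, 2, 3, 4, 5, 6}, keep only states in Sat with every successor in Z. Z1 = {2, 3, 4, 5, 6}; fixed.
Sat(AG (p -> b)) = {2, 3, 4, 5, 6}
1 ∉ Sat(AG (p -> b)) = {2, 3, 4, 5, 6}, so the formula does not hold at 1.

No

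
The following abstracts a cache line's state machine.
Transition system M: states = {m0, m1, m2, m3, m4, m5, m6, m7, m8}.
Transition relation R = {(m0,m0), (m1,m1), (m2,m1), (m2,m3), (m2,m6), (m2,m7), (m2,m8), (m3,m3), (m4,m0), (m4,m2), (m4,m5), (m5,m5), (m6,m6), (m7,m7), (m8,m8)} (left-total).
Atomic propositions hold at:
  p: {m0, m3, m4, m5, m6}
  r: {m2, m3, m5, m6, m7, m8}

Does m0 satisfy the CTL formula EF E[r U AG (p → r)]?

Sat(p → r) = {m1, m2, m3, m5, m6, m7, m8}
AG (p → r): greatest fixpoint, start Z0 = {m1, m2, m3, m5, m6, m7, m8}, keep only states in Sat with every successor in Z. Already a fixed point.
Sat(AG (p → r)) = {m1, m2, m3, m5, m6, m7, m8}
E[r U AG (p → r)]: least fixpoint, start Z0 = Sat(AG (p → r)) = {m1, m2, m3, m5, m6, m7, m8}, add states in Sat(r) with some successor in Z. Already a fixed point.
Sat(E[r U AG (p → r)]) = {m1, m2, m3, m5, m6, m7, m8}
EF E[r U AG (p → r)]: least fixpoint, start Z0 = {m1, m2, m3, m5, m6, m7, m8}, add states with some successor in Z. Z1 = {m1, m2, m3, m4, m5, m6, m7, m8}; fixed.
Sat(EF E[r U AG (p → r)]) = {m1, m2, m3, m4, m5, m6, m7, m8}
m0 ∉ Sat(EF E[r U AG (p → r)]) = {m1, m2, m3, m4, m5, m6, m7, m8}, so the formula does not hold at m0.

No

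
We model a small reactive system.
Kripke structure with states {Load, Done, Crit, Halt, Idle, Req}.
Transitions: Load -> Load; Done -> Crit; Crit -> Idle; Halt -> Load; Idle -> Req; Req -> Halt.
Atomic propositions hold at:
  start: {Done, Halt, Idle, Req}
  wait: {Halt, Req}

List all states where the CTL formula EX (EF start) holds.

EF start: least fixpoint, start Z0 = {Done, Halt, Idle, Req}, add states with some successor in Z. Z1 = {Done, Crit, Halt, Idle, Req}; fixed.
Sat(EF start) = {Done, Crit, Halt, Idle, Req}
Sat(EX (EF start)) = {s : some successor in {Done, Crit, Halt, Idle, Req}} = {Done, Crit, Idle, Req}

{Done, Crit, Idle, Req}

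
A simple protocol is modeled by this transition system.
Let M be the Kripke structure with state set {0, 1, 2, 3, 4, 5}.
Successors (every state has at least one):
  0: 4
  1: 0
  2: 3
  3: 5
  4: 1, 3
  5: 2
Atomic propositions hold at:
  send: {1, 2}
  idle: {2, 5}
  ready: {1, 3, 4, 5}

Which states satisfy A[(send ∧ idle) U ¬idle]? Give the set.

Sat(send ∧ idle) = {2}
Sat(¬idle) = {0, 1, 3, 4}
A[(send ∧ idle) U ¬idle]: least fixpoint, start Z0 = Sat(¬idle) = {0, 1, 3, 4}, add states in Sat(send ∧ idle) with every successor in Z. Z1 = {0, 1, 2, 3, 4}; fixed.
Sat(A[(send ∧ idle) U ¬idle]) = {0, 1, 2, 3, 4}

{0, 1, 2, 3, 4}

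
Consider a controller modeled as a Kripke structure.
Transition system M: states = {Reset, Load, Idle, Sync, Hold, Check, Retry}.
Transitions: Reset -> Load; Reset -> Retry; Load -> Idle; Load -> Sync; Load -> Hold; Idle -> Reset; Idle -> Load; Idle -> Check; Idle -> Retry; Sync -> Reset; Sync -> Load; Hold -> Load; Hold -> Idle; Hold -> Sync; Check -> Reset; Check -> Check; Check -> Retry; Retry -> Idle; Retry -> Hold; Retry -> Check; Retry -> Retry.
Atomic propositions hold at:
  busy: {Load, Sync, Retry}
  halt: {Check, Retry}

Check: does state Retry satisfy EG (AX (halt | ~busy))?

Sat(~busy) = {Reset, Idle, Hold, Check}
Sat(halt | ~busy) = {Reset, Idle, Hold, Check, Retry}
Sat(AX (halt | ~busy)) = {s : every successor in {Reset, Idle, Hold, Check, Retry}} = {Check, Retry}
EG (AX (halt | ~busy)): greatest fixpoint, start Z0 = {Check, Retry}, keep only states in Sat with some successor in Z. Already a fixed point.
Sat(EG (AX (halt | ~busy))) = {Check, Retry}
Retry ∈ Sat(EG (AX (halt | ~busy))) = {Check, Retry}, so the formula holds at Retry.

Yes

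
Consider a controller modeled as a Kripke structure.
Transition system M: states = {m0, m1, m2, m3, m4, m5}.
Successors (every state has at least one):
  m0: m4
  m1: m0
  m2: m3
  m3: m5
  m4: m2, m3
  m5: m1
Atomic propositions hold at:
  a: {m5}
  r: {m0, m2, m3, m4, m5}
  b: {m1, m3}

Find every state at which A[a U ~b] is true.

{m0, m2, m4, m5}

Sat(~b) = {m0, m2, m4, m5}
A[a U ~b]: least fixpoint, start Z0 = Sat(~b) = {m0, m2, m4, m5}, add states in Sat(a) with every successor in Z. Already a fixed point.
Sat(A[a U ~b]) = {m0, m2, m4, m5}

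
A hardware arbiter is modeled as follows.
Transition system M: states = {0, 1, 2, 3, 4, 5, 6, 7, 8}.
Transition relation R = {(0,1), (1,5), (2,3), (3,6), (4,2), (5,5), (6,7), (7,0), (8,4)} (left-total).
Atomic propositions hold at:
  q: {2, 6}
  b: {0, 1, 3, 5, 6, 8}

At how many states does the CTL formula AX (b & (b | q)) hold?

6

Sat(b | q) = {0, 1, 2, 3, 5, 6, 8}
Sat(b & (b | q)) = {0, 1, 3, 5, 6, 8}
Sat(AX (b & (b | q))) = {s : every successor in {0, 1, 3, 5, 6, 8}} = {0, 1, 2, 3, 5, 7}
|Sat(AX (b & (b | q)))| = |{0, 1, 2, 3, 5, 7}| = 6.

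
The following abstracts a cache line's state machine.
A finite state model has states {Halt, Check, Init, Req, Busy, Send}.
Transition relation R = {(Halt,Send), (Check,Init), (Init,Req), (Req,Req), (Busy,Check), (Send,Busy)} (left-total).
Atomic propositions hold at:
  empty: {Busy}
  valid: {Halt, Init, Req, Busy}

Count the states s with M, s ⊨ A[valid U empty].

1

A[valid U empty]: least fixpoint, start Z0 = Sat(empty) = {Busy}, add states in Sat(valid) with every successor in Z. Already a fixed point.
Sat(A[valid U empty]) = {Busy}
|Sat(A[valid U empty])| = |{Busy}| = 1.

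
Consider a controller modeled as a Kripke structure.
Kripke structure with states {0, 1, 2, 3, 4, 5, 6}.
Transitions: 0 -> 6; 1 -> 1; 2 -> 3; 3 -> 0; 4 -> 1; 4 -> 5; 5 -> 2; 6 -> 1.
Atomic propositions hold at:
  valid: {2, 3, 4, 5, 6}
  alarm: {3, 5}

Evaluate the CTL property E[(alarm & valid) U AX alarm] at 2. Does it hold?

Sat(alarm & valid) = {3, 5}
Sat(AX alarm) = {s : every successor in {3, 5}} = {2}
E[(alarm & valid) U AX alarm]: least fixpoint, start Z0 = Sat(AX alarm) = {2}, add states in Sat(alarm & valid) with some successor in Z. Z1 = {2, 5}; fixed.
Sat(E[(alarm & valid) U AX alarm]) = {2, 5}
2 ∈ Sat(E[(alarm & valid) U AX alarm]) = {2, 5}, so the formula holds at 2.

Yes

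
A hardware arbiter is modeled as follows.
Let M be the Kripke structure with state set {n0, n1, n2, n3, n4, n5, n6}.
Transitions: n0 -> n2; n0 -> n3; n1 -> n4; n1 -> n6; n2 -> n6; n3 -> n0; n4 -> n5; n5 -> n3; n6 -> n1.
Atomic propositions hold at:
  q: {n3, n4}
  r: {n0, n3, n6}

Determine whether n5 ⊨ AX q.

Yes

Sat(AX q) = {s : every successor in {n3, n4}} = {n5}
n5 ∈ Sat(AX q) = {n5}, so the formula holds at n5.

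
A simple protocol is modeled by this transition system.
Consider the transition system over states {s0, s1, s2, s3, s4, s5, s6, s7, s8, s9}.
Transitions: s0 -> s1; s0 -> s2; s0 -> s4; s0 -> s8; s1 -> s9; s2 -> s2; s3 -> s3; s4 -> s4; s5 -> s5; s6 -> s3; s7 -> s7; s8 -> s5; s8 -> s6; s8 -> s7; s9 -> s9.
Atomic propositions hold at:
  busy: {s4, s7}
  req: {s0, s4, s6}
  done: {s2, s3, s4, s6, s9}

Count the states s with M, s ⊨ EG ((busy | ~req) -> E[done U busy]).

Sat(~req) = {s1, s2, s3, s5, s7, s8, s9}
Sat(busy | ~req) = {s1, s2, s3, s4, s5, s7, s8, s9}
E[done U busy]: least fixpoint, start Z0 = Sat(busy) = {s4, s7}, add states in Sat(done) with some successor in Z. Already a fixed point.
Sat(E[done U busy]) = {s4, s7}
Sat((busy | ~req) -> E[done U busy]) = {s0, s4, s6, s7}
EG ((busy | ~req) -> E[done U busy]): greatest fixpoint, start Z0 = {s0, s4, s6, s7}, keep only states in Sat with some successor in Z. Z1 = {s0, s4, s7}; fixed.
Sat(EG ((busy | ~req) -> E[done U busy])) = {s0, s4, s7}
|Sat(EG ((busy | ~req) -> E[done U busy]))| = |{s0, s4, s7}| = 3.

3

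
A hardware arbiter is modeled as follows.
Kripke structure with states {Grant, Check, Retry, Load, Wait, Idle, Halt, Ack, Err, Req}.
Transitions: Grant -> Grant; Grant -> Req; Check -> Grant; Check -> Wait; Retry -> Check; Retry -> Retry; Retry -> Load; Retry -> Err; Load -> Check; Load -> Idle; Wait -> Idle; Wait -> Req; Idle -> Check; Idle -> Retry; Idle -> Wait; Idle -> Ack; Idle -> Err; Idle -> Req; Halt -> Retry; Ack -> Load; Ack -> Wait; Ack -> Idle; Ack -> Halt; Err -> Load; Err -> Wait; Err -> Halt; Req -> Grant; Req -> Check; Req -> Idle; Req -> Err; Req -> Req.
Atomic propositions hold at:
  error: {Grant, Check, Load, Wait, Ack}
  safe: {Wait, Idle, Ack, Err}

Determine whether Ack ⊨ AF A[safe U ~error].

Sat(~error) = {Retry, Idle, Halt, Err, Req}
A[safe U ~error]: least fixpoint, start Z0 = Sat(~error) = {Retry, Idle, Halt, Err, Req}, add states in Sat(safe) with every successor in Z. Z1 = {Retry, Wait, Idle, Halt, Err, Req}; fixed.
Sat(A[safe U ~error]) = {Retry, Wait, Idle, Halt, Err, Req}
AF A[safe U ~error]: least fixpoint, start Z0 = {Retry, Wait, Idle, Halt, Err, Req}, add states with every successor in Z. Already a fixed point.
Sat(AF A[safe U ~error]) = {Retry, Wait, Idle, Halt, Err, Req}
Ack ∉ Sat(AF A[safe U ~error]) = {Retry, Wait, Idle, Halt, Err, Req}, so the formula does not hold at Ack.

No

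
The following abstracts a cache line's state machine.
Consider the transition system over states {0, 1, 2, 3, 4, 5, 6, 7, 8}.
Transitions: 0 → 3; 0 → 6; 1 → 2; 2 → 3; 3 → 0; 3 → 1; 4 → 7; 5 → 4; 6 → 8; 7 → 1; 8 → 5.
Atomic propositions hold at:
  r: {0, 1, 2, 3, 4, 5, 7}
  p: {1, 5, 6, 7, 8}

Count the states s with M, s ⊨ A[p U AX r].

8

Sat(AX r) = {s : every successor in {0, 1, 2, 3, 4, 5, 7}} = {1, 2, 3, 4, 5, 7, 8}
A[p U AX r]: least fixpoint, start Z0 = Sat(AX r) = {1, 2, 3, 4, 5, 7, 8}, add states in Sat(p) with every successor in Z. Z1 = {1, 2, 3, 4, 5, 6, 7, 8}; fixed.
Sat(A[p U AX r]) = {1, 2, 3, 4, 5, 6, 7, 8}
|Sat(A[p U AX r])| = |{1, 2, 3, 4, 5, 6, 7, 8}| = 8.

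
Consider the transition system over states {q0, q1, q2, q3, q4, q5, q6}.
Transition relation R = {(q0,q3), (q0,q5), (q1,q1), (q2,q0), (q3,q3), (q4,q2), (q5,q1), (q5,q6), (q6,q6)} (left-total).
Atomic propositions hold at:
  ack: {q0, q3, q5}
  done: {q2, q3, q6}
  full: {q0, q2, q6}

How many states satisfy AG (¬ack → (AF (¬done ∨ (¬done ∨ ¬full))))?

2

Sat(¬ack) = {q1, q2, q4, q6}
Sat(¬done) = {q0, q1, q4, q5}
Sat(¬full) = {q1, q3, q4, q5}
Sat(¬done ∨ ¬full) = {q0, q1, q3, q4, q5}
Sat(¬done ∨ (¬done ∨ ¬full)) = {q0, q1, q3, q4, q5}
AF (¬done ∨ (¬done ∨ ¬full)): least fixpoint, start Z0 = {q0, q1, q3, q4, q5}, add states with every successor in Z. Z1 = {q0, q1, q2, q3, q4, q5}; fixed.
Sat(AF (¬done ∨ (¬done ∨ ¬full))) = {q0, q1, q2, q3, q4, q5}
Sat(¬ack → (AF (¬done ∨ (¬done ∨ ¬full)))) = {q0, q1, q2, q3, q4, q5}
AG (¬ack → (AF (¬done ∨ (¬done ∨ ¬full)))): greatest fixpoint, start Z0 = {q0, q1, q2, q3, q4, q5}, keep only states in Sat with every successor in Z. Z1 = {q0, q1, q2, q3, q4}; Z2 = {q1, q2, q3, q4}; Z3 = {q1, q3, q4}; Z4 = {q1, q3}; fixed.
Sat(AG (¬ack → (AF (¬done ∨ (¬done ∨ ¬full))))) = {q1, q3}
|Sat(AG (¬ack → (AF (¬done ∨ (¬done ∨ ¬full)))))| = |{q1, q3}| = 2.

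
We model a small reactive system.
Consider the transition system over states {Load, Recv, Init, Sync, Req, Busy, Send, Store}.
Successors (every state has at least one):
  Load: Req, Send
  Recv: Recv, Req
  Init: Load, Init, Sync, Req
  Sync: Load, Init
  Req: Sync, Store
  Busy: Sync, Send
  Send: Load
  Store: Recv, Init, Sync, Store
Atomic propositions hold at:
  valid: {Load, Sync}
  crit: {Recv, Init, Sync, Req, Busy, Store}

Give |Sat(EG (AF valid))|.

AF valid: least fixpoint, start Z0 = {Load, Sync}, add states with every successor in Z. Z1 = {Load, Sync, Send}; Z2 = {Load, Sync, Busy, Send}; fixed.
Sat(AF valid) = {Load, Sync, Busy, Send}
EG (AF valid): greatest fixpoint, start Z0 = {Load, Sync, Busy, Send}, keep only states in Sat with some successor in Z. Already a fixed point.
Sat(EG (AF valid)) = {Load, Sync, Busy, Send}
|Sat(EG (AF valid))| = |{Load, Sync, Busy, Send}| = 4.

4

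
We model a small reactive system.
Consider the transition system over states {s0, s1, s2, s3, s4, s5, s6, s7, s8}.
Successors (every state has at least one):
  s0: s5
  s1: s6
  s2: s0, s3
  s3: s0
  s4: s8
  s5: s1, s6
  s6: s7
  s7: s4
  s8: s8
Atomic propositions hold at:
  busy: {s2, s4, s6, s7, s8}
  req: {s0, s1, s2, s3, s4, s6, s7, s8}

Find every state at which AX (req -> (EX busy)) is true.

{s0, s1, s4, s5, s6, s7, s8}

Sat(EX busy) = {s : some successor in {s2, s4, s6, s7, s8}} = {s1, s4, s5, s6, s7, s8}
Sat(req -> (EX busy)) = {s1, s4, s5, s6, s7, s8}
Sat(AX (req -> (EX busy))) = {s : every successor in {s1, s4, s5, s6, s7, s8}} = {s0, s1, s4, s5, s6, s7, s8}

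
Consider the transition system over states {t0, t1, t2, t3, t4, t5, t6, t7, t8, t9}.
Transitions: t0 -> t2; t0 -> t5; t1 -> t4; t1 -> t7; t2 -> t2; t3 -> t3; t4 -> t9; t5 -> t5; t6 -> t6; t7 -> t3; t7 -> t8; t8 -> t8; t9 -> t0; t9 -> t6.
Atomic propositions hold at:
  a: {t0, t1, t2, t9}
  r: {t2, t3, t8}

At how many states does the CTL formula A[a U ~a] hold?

7

Sat(~a) = {t3, t4, t5, t6, t7, t8}
A[a U ~a]: least fixpoint, start Z0 = Sat(~a) = {t3, t4, t5, t6, t7, t8}, add states in Sat(a) with every successor in Z. Z1 = {t1, t3, t4, t5, t6, t7, t8}; fixed.
Sat(A[a U ~a]) = {t1, t3, t4, t5, t6, t7, t8}
|Sat(A[a U ~a])| = |{t1, t3, t4, t5, t6, t7, t8}| = 7.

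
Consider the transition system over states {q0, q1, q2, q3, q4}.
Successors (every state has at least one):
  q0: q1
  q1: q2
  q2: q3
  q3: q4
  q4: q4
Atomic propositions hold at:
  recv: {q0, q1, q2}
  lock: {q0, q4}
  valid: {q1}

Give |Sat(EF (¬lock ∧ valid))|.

2

Sat(¬lock) = {q1, q2, q3}
Sat(¬lock ∧ valid) = {q1}
EF (¬lock ∧ valid): least fixpoint, start Z0 = {q1}, add states with some successor in Z. Z1 = {q0, q1}; fixed.
Sat(EF (¬lock ∧ valid)) = {q0, q1}
|Sat(EF (¬lock ∧ valid))| = |{q0, q1}| = 2.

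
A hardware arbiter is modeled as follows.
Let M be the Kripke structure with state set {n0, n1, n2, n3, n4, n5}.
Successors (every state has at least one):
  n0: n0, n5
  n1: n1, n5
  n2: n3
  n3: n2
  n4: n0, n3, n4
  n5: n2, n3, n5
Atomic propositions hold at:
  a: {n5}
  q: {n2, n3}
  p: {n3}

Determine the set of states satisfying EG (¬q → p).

Sat(¬q) = {n0, n1, n4, n5}
Sat(¬q → p) = {n2, n3}
EG (¬q → p): greatest fixpoint, start Z0 = {n2, n3}, keep only states in Sat with some successor in Z. Already a fixed point.
Sat(EG (¬q → p)) = {n2, n3}

{n2, n3}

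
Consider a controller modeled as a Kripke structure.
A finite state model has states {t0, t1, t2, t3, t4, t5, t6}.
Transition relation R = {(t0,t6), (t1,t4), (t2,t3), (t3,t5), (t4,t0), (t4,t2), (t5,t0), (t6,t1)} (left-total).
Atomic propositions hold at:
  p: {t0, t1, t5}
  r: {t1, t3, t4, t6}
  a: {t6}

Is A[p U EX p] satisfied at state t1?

Sat(EX p) = {s : some successor in {t0, t1, t5}} = {t3, t4, t5, t6}
A[p U EX p]: least fixpoint, start Z0 = Sat(EX p) = {t3, t4, t5, t6}, add states in Sat(p) with every successor in Z. Z1 = {t0, t1, t3, t4, t5, t6}; fixed.
Sat(A[p U EX p]) = {t0, t1, t3, t4, t5, t6}
t1 ∈ Sat(A[p U EX p]) = {t0, t1, t3, t4, t5, t6}, so the formula holds at t1.

Yes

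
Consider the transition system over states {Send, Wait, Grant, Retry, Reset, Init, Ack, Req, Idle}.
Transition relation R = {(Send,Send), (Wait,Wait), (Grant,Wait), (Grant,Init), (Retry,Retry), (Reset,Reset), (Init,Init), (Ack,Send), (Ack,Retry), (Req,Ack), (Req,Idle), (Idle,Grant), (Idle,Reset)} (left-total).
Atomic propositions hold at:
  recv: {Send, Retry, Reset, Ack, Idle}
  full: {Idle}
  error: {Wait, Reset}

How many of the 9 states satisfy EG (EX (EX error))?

Sat(EX error) = {s : some successor in {Wait, Reset}} = {Wait, Grant, Reset, Idle}
Sat(EX (EX error)) = {s : some successor in {Wait, Grant, Reset, Idle}} = {Wait, Grant, Reset, Req, Idle}
EG (EX (EX error)): greatest fixpoint, start Z0 = {Wait, Grant, Reset, Req, Idle}, keep only states in Sat with some successor in Z. Already a fixed point.
Sat(EG (EX (EX error))) = {Wait, Grant, Reset, Req, Idle}
|Sat(EG (EX (EX error)))| = |{Wait, Grant, Reset, Req, Idle}| = 5.

5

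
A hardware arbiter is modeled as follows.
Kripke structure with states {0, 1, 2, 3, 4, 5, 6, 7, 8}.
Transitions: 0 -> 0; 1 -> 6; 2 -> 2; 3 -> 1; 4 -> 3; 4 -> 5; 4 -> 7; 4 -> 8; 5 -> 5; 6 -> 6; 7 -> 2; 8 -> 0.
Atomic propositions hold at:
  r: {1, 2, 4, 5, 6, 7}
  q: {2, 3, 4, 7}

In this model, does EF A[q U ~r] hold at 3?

Sat(~r) = {0, 3, 8}
A[q U ~r]: least fixpoint, start Z0 = Sat(~r) = {0, 3, 8}, add states in Sat(q) with every successor in Z. Already a fixed point.
Sat(A[q U ~r]) = {0, 3, 8}
EF A[q U ~r]: least fixpoint, start Z0 = {0, 3, 8}, add states with some successor in Z. Z1 = {0, 3, 4, 8}; fixed.
Sat(EF A[q U ~r]) = {0, 3, 4, 8}
3 ∈ Sat(EF A[q U ~r]) = {0, 3, 4, 8}, so the formula holds at 3.

Yes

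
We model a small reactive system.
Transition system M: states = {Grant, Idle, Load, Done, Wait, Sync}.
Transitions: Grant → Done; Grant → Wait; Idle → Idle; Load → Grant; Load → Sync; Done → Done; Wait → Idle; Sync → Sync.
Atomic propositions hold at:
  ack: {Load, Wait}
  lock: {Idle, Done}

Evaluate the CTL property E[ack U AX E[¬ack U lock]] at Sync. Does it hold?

Sat(¬ack) = {Grant, Idle, Done, Sync}
E[¬ack U lock]: least fixpoint, start Z0 = Sat(lock) = {Idle, Done}, add states in Sat(¬ack) with some successor in Z. Z1 = {Grant, Idle, Done}; fixed.
Sat(E[¬ack U lock]) = {Grant, Idle, Done}
Sat(AX E[¬ack U lock]) = {s : every successor in {Grant, Idle, Done}} = {Idle, Done, Wait}
E[ack U AX E[¬ack U lock]]: least fixpoint, start Z0 = Sat(AX E[¬ack U lock]) = {Idle, Done, Wait}, add states in Sat(ack) with some successor in Z. Already a fixed point.
Sat(E[ack U AX E[¬ack U lock]]) = {Idle, Done, Wait}
Sync ∉ Sat(E[ack U AX E[¬ack U lock]]) = {Idle, Done, Wait}, so the formula does not hold at Sync.

No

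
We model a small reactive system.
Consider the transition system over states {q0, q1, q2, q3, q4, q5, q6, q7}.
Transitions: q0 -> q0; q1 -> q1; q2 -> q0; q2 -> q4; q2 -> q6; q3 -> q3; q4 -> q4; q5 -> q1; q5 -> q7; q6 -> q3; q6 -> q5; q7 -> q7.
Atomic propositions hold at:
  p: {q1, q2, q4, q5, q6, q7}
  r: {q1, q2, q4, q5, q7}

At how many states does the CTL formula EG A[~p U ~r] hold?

3

Sat(~p) = {q0, q3}
Sat(~r) = {q0, q3, q6}
A[~p U ~r]: least fixpoint, start Z0 = Sat(~r) = {q0, q3, q6}, add states in Sat(~p) with every successor in Z. Already a fixed point.
Sat(A[~p U ~r]) = {q0, q3, q6}
EG A[~p U ~r]: greatest fixpoint, start Z0 = {q0, q3, q6}, keep only states in Sat with some successor in Z. Already a fixed point.
Sat(EG A[~p U ~r]) = {q0, q3, q6}
|Sat(EG A[~p U ~r])| = |{q0, q3, q6}| = 3.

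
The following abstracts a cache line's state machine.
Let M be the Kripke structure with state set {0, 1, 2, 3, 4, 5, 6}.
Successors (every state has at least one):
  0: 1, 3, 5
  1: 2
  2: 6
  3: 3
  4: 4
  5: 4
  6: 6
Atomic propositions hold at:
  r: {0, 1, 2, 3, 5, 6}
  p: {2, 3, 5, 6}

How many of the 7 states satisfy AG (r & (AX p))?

Sat(AX p) = {s : every successor in {2, 3, 5, 6}} = {1, 2, 3, 6}
Sat(r & (AX p)) = {1, 2, 3, 6}
AG (r & (AX p)): greatest fixpoint, start Z0 = {1, 2, 3, 6}, keep only states in Sat with every successor in Z. Already a fixed point.
Sat(AG (r & (AX p))) = {1, 2, 3, 6}
|Sat(AG (r & (AX p)))| = |{1, 2, 3, 6}| = 4.

4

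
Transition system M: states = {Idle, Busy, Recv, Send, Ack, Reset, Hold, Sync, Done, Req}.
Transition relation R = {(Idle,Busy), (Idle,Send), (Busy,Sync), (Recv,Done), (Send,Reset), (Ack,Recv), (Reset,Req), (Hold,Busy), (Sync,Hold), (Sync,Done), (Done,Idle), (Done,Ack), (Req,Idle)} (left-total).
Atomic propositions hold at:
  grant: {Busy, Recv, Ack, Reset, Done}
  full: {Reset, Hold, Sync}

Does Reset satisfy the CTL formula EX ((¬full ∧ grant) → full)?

Sat(¬full) = {Idle, Busy, Recv, Send, Ack, Done, Req}
Sat(¬full ∧ grant) = {Busy, Recv, Ack, Done}
Sat((¬full ∧ grant) → full) = {Idle, Send, Reset, Hold, Sync, Req}
Sat(EX ((¬full ∧ grant) → full)) = {s : some successor in {Idle, Send, Reset, Hold, Sync, Req}} = {Idle, Busy, Send, Reset, Sync, Done, Req}
Reset ∈ Sat(EX ((¬full ∧ grant) → full)) = {Idle, Busy, Send, Reset, Sync, Done, Req}, so the formula holds at Reset.

Yes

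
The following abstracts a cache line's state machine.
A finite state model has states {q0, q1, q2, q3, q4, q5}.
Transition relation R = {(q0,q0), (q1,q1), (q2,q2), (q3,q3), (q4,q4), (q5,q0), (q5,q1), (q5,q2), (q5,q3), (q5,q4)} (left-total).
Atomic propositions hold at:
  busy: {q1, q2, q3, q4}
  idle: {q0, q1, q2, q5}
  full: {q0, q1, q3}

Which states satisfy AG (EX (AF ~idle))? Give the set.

Sat(~idle) = {q3, q4}
AF ~idle: least fixpoint, start Z0 = {q3, q4}, add states with every successor in Z. Already a fixed point.
Sat(AF ~idle) = {q3, q4}
Sat(EX (AF ~idle)) = {s : some successor in {q3, q4}} = {q3, q4, q5}
AG (EX (AF ~idle)): greatest fixpoint, start Z0 = {q3, q4, q5}, keep only states in Sat with every successor in Z. Z1 = {q3, q4}; fixed.
Sat(AG (EX (AF ~idle))) = {q3, q4}

{q3, q4}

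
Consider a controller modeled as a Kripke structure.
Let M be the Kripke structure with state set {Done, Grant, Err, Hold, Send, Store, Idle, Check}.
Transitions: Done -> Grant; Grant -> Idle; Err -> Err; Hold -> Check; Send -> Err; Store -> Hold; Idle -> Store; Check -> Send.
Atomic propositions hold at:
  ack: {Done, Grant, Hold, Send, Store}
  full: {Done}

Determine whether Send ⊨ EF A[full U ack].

Yes

A[full U ack]: least fixpoint, start Z0 = Sat(ack) = {Done, Grant, Hold, Send, Store}, add states in Sat(full) with every successor in Z. Already a fixed point.
Sat(A[full U ack]) = {Done, Grant, Hold, Send, Store}
EF A[full U ack]: least fixpoint, start Z0 = {Done, Grant, Hold, Send, Store}, add states with some successor in Z. Z1 = {Done, Grant, Hold, Send, Store, Idle, Check}; fixed.
Sat(EF A[full U ack]) = {Done, Grant, Hold, Send, Store, Idle, Check}
Send ∈ Sat(EF A[full U ack]) = {Done, Grant, Hold, Send, Store, Idle, Check}, so the formula holds at Send.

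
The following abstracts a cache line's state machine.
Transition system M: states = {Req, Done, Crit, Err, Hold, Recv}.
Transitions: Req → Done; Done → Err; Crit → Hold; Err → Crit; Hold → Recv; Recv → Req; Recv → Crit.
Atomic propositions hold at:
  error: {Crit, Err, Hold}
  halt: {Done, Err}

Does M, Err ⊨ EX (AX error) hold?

Sat(AX error) = {s : every successor in {Crit, Err, Hold}} = {Done, Crit, Err}
Sat(EX (AX error)) = {s : some successor in {Done, Crit, Err}} = {Req, Done, Err, Recv}
Err ∈ Sat(EX (AX error)) = {Req, Done, Err, Recv}, so the formula holds at Err.

Yes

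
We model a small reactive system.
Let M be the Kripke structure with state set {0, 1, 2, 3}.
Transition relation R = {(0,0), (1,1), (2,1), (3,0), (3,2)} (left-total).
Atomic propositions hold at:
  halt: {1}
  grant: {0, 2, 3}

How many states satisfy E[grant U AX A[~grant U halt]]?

3

Sat(~grant) = {1}
A[~grant U halt]: least fixpoint, start Z0 = Sat(halt) = {1}, add states in Sat(~grant) with every successor in Z. Already a fixed point.
Sat(A[~grant U halt]) = {1}
Sat(AX A[~grant U halt]) = {s : every successor in {1}} = {1, 2}
E[grant U AX A[~grant U halt]]: least fixpoint, start Z0 = Sat(AX A[~grant U halt]) = {1, 2}, add states in Sat(grant) with some successor in Z. Z1 = {1, 2, 3}; fixed.
Sat(E[grant U AX A[~grant U halt]]) = {1, 2, 3}
|Sat(E[grant U AX A[~grant U halt]])| = |{1, 2, 3}| = 3.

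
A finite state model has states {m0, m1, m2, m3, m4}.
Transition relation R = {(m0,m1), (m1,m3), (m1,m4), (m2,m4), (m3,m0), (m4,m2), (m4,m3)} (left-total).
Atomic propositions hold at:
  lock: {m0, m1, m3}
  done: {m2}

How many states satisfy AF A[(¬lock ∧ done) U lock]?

Sat(¬lock) = {m2, m4}
Sat(¬lock ∧ done) = {m2}
A[(¬lock ∧ done) U lock]: least fixpoint, start Z0 = Sat(lock) = {m0, m1, m3}, add states in Sat(¬lock ∧ done) with every successor in Z. Already a fixed point.
Sat(A[(¬lock ∧ done) U lock]) = {m0, m1, m3}
AF A[(¬lock ∧ done) U lock]: least fixpoint, start Z0 = {m0, m1, m3}, add states with every successor in Z. Already a fixed point.
Sat(AF A[(¬lock ∧ done) U lock]) = {m0, m1, m3}
|Sat(AF A[(¬lock ∧ done) U lock])| = |{m0, m1, m3}| = 3.

3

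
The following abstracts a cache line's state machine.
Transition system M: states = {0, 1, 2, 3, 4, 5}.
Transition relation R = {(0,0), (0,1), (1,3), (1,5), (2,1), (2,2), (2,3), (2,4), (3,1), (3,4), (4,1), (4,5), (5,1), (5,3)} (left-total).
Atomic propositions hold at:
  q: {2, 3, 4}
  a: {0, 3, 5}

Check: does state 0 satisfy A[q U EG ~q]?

Sat(~q) = {0, 1, 5}
EG ~q: greatest fixpoint, start Z0 = {0, 1, 5}, keep only states in Sat with some successor in Z. Already a fixed point.
Sat(EG ~q) = {0, 1, 5}
A[q U EG ~q]: least fixpoint, start Z0 = Sat(EG ~q) = {0, 1, 5}, add states in Sat(q) with every successor in Z. Z1 = {0, 1, 4, 5}; Z2 = {0, 1, 3, 4, 5}; fixed.
Sat(A[q U EG ~q]) = {0, 1, 3, 4, 5}
0 ∈ Sat(A[q U EG ~q]) = {0, 1, 3, 4, 5}, so the formula holds at 0.

Yes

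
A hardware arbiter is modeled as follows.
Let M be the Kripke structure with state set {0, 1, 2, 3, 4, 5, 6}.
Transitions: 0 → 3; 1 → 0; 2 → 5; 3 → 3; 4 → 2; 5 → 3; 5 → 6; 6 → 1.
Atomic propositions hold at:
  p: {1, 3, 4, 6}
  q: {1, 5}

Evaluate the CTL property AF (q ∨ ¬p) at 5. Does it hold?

Yes

Sat(¬p) = {0, 2, 5}
Sat(q ∨ ¬p) = {0, 1, 2, 5}
AF (q ∨ ¬p): least fixpoint, start Z0 = {0, 1, 2, 5}, add states with every successor in Z. Z1 = {0, 1, 2, 4, 5, 6}; fixed.
Sat(AF (q ∨ ¬p)) = {0, 1, 2, 4, 5, 6}
5 ∈ Sat(AF (q ∨ ¬p)) = {0, 1, 2, 4, 5, 6}, so the formula holds at 5.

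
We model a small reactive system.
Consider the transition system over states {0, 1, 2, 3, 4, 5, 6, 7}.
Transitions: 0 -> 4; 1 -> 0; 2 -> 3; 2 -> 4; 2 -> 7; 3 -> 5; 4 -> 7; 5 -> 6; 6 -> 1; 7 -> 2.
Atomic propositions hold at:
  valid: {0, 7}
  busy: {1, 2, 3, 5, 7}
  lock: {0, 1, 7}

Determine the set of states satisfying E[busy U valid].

E[busy U valid]: least fixpoint, start Z0 = Sat(valid) = {0, 7}, add states in Sat(busy) with some successor in Z. Z1 = {0, 1, 2, 7}; fixed.
Sat(E[busy U valid]) = {0, 1, 2, 7}

{0, 1, 2, 7}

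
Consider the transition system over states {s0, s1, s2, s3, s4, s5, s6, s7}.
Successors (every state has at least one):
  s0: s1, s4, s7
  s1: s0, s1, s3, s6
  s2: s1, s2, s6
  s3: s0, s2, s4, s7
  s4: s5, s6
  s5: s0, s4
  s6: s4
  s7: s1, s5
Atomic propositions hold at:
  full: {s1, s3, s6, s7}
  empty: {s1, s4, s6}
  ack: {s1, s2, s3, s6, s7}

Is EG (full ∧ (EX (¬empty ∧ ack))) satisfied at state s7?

Sat(¬empty) = {s0, s2, s3, s5, s7}
Sat(¬empty ∧ ack) = {s2, s3, s7}
Sat(EX (¬empty ∧ ack)) = {s : some successor in {s2, s3, s7}} = {s0, s1, s2, s3}
Sat(full ∧ (EX (¬empty ∧ ack))) = {s1, s3}
EG (full ∧ (EX (¬empty ∧ ack))): greatest fixpoint, start Z0 = {s1, s3}, keep only states in Sat with some successor in Z. Z1 = {s1}; fixed.
Sat(EG (full ∧ (EX (¬empty ∧ ack)))) = {s1}
s7 ∉ Sat(EG (full ∧ (EX (¬empty ∧ ack)))) = {s1}, so the formula does not hold at s7.

No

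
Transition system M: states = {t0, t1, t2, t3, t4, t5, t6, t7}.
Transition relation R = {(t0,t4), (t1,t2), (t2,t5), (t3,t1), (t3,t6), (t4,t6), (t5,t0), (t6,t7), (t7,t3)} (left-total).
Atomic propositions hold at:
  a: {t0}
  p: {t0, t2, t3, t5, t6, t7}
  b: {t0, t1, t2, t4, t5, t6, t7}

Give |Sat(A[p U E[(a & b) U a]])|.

3

Sat(a & b) = {t0}
E[(a & b) U a]: least fixpoint, start Z0 = Sat(a) = {t0}, add states in Sat(a & b) with some successor in Z. Already a fixed point.
Sat(E[(a & b) U a]) = {t0}
A[p U E[(a & b) U a]]: least fixpoint, start Z0 = Sat(E[(a & b) U a]) = {t0}, add states in Sat(p) with every successor in Z. Z1 = {t0, t5}; Z2 = {t0, t2, t5}; fixed.
Sat(A[p U E[(a & b) U a]]) = {t0, t2, t5}
|Sat(A[p U E[(a & b) U a]])| = |{t0, t2, t5}| = 3.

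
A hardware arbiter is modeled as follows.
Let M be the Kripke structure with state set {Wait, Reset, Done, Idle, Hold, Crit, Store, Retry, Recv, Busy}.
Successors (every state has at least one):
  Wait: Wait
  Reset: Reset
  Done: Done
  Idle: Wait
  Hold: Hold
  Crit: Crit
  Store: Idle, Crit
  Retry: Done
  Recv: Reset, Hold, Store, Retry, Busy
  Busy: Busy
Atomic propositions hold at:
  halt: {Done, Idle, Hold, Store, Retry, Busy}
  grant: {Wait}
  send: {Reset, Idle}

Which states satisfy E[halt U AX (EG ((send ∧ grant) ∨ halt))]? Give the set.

Sat(send ∧ grant) = ∅
Sat((send ∧ grant) ∨ halt) = {Done, Idle, Hold, Store, Retry, Busy}
EG ((send ∧ grant) ∨ halt): greatest fixpoint, start Z0 = {Done, Idle, Hold, Store, Retry, Busy}, keep only states in Sat with some successor in Z. Z1 = {Done, Hold, Store, Retry, Busy}; Z2 = {Done, Hold, Retry, Busy}; fixed.
Sat(EG ((send ∧ grant) ∨ halt)) = {Done, Hold, Retry, Busy}
Sat(AX (EG ((send ∧ grant) ∨ halt))) = {s : every successor in {Done, Hold, Retry, Busy}} = {Done, Hold, Retry, Busy}
E[halt U AX (EG ((send ∧ grant) ∨ halt))]: least fixpoint, start Z0 = Sat(AX (EG ((send ∧ grant) ∨ halt))) = {Done, Hold, Retry, Busy}, add states in Sat(halt) with some successor in Z. Already a fixed point.
Sat(E[halt U AX (EG ((send ∧ grant) ∨ halt))]) = {Done, Hold, Retry, Busy}

{Done, Hold, Retry, Busy}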